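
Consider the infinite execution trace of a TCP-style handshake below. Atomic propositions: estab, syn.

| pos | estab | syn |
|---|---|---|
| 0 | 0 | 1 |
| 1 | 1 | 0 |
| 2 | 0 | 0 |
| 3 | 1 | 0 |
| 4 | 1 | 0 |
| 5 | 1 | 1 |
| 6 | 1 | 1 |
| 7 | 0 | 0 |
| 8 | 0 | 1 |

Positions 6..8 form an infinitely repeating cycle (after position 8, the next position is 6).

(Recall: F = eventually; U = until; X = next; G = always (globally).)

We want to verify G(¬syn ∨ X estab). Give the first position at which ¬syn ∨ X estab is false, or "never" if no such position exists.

Check ¬syn ∨ X estab at each position in order: 0 ✓, 1 ✓, 2 ✓, 3 ✓, 4 ✓, 5 ✓.
At position 6 the labels are {estab, syn} and the next position 7 has {}, so ¬syn ∨ X estab is false there. This is the first violation.

6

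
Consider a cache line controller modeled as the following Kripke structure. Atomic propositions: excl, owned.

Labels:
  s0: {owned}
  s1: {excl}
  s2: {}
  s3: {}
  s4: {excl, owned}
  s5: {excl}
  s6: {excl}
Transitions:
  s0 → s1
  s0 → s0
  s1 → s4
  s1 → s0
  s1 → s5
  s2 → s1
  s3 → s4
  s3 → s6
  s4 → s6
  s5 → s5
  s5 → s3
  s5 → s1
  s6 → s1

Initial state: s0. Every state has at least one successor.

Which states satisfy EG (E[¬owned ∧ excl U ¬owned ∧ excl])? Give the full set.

{s1, s5, s6}

States satisfying E[¬owned ∧ excl U ¬owned ∧ excl]: {s1, s5, s6}.
States satisfying EG (E[¬owned ∧ excl U ¬owned ∧ excl]): {s1, s5, s6}.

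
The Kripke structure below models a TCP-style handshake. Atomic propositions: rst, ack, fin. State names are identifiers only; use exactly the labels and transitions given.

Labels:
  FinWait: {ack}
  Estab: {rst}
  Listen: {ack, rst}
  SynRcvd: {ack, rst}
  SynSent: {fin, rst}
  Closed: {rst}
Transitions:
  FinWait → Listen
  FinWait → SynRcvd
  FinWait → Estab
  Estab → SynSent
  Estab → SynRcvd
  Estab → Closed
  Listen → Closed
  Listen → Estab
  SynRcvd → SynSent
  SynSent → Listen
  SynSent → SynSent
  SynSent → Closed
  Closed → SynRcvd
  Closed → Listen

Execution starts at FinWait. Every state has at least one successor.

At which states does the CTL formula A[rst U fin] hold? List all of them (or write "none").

{SynRcvd, SynSent}

States satisfying rst: {Estab, Listen, SynRcvd, SynSent, Closed}.
States satisfying fin: {SynSent}.
States satisfying A[rst U fin]: {SynRcvd, SynSent}.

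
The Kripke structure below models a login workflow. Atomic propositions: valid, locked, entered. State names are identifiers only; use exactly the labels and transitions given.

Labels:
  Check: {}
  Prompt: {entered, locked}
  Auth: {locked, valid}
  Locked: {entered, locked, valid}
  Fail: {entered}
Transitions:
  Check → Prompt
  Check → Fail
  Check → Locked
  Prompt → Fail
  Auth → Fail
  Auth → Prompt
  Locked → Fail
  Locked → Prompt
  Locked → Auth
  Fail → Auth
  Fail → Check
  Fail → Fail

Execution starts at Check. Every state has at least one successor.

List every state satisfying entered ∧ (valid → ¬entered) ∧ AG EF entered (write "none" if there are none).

{Prompt, Fail}

States satisfying ¬entered: {Check, Auth}.
States satisfying valid → ¬entered: {Check, Prompt, Auth, Fail}.
States satisfying entered ∧ (valid → ¬entered): {Prompt, Fail}.
States satisfying EF entered: {Check, Prompt, Auth, Locked, Fail}.
States satisfying AG EF entered: {Check, Prompt, Auth, Locked, Fail}.
States satisfying entered ∧ (valid → ¬entered) ∧ AG EF entered: {Prompt, Fail}.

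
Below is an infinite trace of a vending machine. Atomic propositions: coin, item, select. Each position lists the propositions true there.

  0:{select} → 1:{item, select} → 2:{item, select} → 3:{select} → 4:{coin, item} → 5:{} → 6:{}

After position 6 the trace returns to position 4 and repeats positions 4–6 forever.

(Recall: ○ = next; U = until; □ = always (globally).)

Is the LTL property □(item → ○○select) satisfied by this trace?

No

item → ○○select must hold at every position from 0 onward. It fails at position 2, so □(item → ○○select) is false.
Positions where item holds: 1, 2, 4.
Check ○○select at each: 1→ok, 2→fails, 4→fails.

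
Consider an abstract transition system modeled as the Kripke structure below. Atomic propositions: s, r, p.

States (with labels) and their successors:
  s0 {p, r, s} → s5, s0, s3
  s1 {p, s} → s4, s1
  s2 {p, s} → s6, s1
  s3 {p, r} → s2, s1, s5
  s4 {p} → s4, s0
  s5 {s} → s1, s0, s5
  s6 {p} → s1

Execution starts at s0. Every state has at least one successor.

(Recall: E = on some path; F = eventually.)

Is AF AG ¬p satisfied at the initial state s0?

Does not hold

States satisfying AG ¬p: ∅.
States satisfying AF AG ¬p: ∅.
There is a path from s0 along which AG ¬p never holds.
s0 ∉ Sat(AF AG ¬p).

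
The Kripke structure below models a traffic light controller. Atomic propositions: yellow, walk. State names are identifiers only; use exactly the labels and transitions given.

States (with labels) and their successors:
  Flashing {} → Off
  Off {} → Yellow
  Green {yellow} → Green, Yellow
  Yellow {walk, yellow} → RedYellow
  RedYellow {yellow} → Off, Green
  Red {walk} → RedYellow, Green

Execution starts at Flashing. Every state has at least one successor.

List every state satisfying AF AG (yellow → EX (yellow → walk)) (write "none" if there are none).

States satisfying AG (yellow → EX (yellow → walk)): ∅.
States satisfying AF AG (yellow → EX (yellow → walk)): ∅.

none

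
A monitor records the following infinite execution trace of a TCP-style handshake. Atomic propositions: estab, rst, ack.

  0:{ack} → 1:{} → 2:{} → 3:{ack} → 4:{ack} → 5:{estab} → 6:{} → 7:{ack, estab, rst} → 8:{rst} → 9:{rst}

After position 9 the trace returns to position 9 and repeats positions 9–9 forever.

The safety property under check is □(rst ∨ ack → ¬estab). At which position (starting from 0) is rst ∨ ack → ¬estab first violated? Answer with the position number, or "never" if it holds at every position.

Check rst ∨ ack → ¬estab at each position in order: 0 ✓, 1 ✓, 2 ✓, 3 ✓, 4 ✓, 5 ✓, 6 ✓.
At position 7 the labels are {ack, estab, rst}, so rst ∨ ack → ¬estab is false there. This is the first violation.

7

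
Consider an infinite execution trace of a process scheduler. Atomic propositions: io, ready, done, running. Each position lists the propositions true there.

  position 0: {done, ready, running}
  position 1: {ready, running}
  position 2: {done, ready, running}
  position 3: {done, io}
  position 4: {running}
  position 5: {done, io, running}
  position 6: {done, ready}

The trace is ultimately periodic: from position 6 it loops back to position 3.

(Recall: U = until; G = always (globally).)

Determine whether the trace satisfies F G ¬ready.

G ¬ready is false at every position 0..6, so it never becomes true and F G ¬ready fails.

No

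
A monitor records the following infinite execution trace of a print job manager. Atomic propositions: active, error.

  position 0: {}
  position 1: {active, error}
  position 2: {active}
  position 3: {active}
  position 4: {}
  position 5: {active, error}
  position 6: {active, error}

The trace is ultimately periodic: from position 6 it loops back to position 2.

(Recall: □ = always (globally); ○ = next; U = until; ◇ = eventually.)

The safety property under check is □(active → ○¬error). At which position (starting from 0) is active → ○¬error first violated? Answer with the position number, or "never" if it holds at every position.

5

Check active → ○¬error at each position in order: 0 ✓, 1 ✓, 2 ✓, 3 ✓, 4 ✓.
At position 5 the labels are {active, error} and the next position 6 has {active, error}, so active → ○¬error is false there. This is the first violation.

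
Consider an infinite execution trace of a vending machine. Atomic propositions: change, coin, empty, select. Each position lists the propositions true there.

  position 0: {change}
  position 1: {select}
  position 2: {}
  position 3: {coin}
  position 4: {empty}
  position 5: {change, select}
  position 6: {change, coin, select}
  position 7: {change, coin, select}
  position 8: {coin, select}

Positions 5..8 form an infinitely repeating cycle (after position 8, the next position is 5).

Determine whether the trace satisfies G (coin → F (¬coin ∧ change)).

coin → F (¬coin ∧ change) holds at every position 0..8, and those are all positions ever visited, so G (coin → F (¬coin ∧ change)) holds.
Positions where coin holds: 3, 6, 7, 8.
Check F (¬coin ∧ change) at each: 3→ok, 6→ok, 7→ok, 8→ok.

Holds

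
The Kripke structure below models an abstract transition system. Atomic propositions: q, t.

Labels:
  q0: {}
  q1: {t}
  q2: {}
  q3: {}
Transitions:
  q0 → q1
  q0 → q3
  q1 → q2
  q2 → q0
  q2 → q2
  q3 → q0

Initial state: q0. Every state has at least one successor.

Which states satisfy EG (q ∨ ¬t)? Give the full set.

States satisfying q ∨ ¬t: {q0, q2, q3}.
States satisfying EG (q ∨ ¬t): {q0, q2, q3}.

{q0, q2, q3}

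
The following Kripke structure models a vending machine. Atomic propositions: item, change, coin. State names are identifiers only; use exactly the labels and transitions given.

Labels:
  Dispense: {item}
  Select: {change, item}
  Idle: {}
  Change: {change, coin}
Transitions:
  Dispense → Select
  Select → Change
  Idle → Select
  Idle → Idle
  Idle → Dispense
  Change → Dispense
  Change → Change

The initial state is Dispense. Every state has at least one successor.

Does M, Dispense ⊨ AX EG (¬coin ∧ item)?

Does not hold

States satisfying EG (¬coin ∧ item): ∅.
States satisfying AX EG (¬coin ∧ item): ∅.
Dispense ∉ Sat(AX EG (¬coin ∧ item)).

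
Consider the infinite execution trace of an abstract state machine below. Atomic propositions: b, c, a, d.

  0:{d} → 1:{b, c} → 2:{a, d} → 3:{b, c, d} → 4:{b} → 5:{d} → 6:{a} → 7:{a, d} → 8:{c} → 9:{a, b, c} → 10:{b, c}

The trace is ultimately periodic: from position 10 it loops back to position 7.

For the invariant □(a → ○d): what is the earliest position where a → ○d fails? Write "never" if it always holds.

Check a → ○d at each position in order: 0 ✓, 1 ✓, 2 ✓, 3 ✓, 4 ✓, 5 ✓, 6 ✓.
At position 7 the labels are {a, d} and the next position 8 has {c}, so a → ○d is false there. This is the first violation.

7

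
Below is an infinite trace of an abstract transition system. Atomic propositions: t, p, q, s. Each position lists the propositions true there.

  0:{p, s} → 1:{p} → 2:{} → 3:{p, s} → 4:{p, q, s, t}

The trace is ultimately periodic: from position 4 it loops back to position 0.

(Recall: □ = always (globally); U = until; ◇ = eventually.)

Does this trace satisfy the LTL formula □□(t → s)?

Yes

□(t → s) holds at every position 0..4, and those are all positions ever visited, so □□(t → s) holds.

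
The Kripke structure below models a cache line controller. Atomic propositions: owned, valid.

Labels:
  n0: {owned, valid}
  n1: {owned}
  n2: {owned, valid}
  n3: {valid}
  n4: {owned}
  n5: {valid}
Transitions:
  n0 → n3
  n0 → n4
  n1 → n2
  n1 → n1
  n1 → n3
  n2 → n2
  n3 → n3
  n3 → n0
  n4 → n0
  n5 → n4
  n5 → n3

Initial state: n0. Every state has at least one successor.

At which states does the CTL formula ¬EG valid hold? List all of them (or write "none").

States satisfying valid: {n0, n2, n3, n5}.
States satisfying EG valid: {n0, n2, n3, n5}.
States satisfying ¬EG valid: {n1, n4}.

{n1, n4}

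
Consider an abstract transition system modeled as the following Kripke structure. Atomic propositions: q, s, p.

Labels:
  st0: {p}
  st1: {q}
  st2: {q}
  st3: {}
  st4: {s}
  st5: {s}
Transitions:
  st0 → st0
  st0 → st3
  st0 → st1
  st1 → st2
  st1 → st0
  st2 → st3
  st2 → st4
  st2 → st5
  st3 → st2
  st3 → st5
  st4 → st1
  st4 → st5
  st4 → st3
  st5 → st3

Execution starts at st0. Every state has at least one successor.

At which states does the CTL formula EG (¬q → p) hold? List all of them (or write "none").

States satisfying ¬q → p: {st0, st1, st2}.
States satisfying EG (¬q → p): {st0, st1}.

{st0, st1}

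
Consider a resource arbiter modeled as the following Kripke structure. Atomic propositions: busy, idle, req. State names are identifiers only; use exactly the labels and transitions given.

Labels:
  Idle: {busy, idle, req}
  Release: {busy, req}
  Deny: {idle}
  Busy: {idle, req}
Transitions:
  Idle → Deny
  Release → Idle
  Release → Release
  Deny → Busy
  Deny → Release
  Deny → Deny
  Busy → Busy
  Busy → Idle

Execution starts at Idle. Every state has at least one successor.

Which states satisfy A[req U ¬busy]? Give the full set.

{Idle, Deny, Busy}

States satisfying req: {Idle, Release, Busy}.
States satisfying ¬busy: {Deny, Busy}.
States satisfying A[req U ¬busy]: {Idle, Deny, Busy}.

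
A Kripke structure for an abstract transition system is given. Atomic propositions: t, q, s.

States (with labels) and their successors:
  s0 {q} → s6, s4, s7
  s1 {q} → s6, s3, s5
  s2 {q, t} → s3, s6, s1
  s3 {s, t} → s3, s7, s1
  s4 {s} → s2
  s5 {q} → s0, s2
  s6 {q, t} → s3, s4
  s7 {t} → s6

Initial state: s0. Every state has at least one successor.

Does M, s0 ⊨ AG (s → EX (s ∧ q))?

States satisfying s → EX (s ∧ q): {s0, s1, s2, s5, s6, s7}.
States satisfying AG (s → EX (s ∧ q)): ∅.
s3 is reachable from s0 and violates s → EX (s ∧ q), so AG fails at s0.
s0 ∉ Sat(AG (s → EX (s ∧ q))).

Violated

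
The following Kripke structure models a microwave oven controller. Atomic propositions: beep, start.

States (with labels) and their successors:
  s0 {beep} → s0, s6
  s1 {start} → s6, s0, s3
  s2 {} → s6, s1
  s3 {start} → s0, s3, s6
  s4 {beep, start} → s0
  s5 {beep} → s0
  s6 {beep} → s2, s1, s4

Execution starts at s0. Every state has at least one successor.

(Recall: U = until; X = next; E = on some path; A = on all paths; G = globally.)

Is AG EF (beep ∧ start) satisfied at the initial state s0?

Yes

States satisfying EF (beep ∧ start): {s0, s1, s2, s3, s4, s5, s6}.
States satisfying AG EF (beep ∧ start): {s0, s1, s2, s3, s4, s5, s6}.
Every state reachable from s0 satisfies EF (beep ∧ start).
s0 ∈ Sat(AG EF (beep ∧ start)).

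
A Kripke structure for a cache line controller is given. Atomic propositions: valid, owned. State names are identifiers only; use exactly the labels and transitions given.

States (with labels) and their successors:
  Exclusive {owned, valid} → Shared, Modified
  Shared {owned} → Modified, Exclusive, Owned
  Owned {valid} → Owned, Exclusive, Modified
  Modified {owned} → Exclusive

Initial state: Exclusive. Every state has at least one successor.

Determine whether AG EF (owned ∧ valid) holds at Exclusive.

States satisfying EF (owned ∧ valid): {Exclusive, Shared, Owned, Modified}.
States satisfying AG EF (owned ∧ valid): {Exclusive, Shared, Owned, Modified}.
Every state reachable from Exclusive satisfies EF (owned ∧ valid).
Exclusive ∈ Sat(AG EF (owned ∧ valid)).

Satisfied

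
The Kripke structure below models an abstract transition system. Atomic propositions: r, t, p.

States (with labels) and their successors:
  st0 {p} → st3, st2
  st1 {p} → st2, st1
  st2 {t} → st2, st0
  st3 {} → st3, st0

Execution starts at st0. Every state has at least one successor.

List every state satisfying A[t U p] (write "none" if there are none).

States satisfying t: {st2}.
States satisfying p: {st0, st1}.
States satisfying A[t U p]: {st0, st1}.

{st0, st1}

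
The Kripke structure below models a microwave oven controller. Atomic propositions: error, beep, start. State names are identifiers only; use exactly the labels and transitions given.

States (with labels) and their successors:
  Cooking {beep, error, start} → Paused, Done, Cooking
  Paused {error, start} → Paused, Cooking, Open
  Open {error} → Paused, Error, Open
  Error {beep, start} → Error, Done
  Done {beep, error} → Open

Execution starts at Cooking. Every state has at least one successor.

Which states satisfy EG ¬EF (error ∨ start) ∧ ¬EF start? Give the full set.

none

States satisfying ¬EF (error ∨ start): ∅.
States satisfying EG ¬EF (error ∨ start): ∅.
States satisfying start: {Cooking, Paused, Error}.
States satisfying EF start: {Cooking, Paused, Open, Error, Done}.
States satisfying ¬EF start: ∅.
States satisfying EG ¬EF (error ∨ start) ∧ ¬EF start: ∅.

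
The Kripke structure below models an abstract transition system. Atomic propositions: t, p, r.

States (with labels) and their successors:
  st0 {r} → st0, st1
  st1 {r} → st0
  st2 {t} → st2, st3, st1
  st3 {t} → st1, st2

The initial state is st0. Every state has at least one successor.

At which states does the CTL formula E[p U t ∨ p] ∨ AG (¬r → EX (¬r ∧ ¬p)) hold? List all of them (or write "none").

States satisfying p: ∅.
States satisfying t ∨ p: {st2, st3}.
States satisfying E[p U t ∨ p]: {st2, st3}.
States satisfying ¬r → EX (¬r ∧ ¬p): {st0, st1, st2, st3}.
States satisfying AG (¬r → EX (¬r ∧ ¬p)): {st0, st1, st2, st3}.
States satisfying E[p U t ∨ p] ∨ AG (¬r → EX (¬r ∧ ¬p)): {st0, st1, st2, st3}.

{st0, st1, st2, st3}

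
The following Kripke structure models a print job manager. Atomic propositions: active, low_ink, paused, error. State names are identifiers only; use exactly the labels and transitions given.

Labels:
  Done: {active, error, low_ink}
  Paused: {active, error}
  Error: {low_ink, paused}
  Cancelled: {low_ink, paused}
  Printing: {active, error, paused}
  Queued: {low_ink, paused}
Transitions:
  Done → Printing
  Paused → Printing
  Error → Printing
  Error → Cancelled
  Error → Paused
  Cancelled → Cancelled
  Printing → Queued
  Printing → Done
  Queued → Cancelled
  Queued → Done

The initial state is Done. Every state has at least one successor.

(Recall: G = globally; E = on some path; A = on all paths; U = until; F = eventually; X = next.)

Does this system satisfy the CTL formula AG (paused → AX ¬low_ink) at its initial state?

No

States satisfying paused → AX ¬low_ink: {Done, Paused}.
States satisfying AG (paused → AX ¬low_ink): ∅.
Cancelled is reachable from Done and violates paused → AX ¬low_ink, so AG fails at Done.
Done ∉ Sat(AG (paused → AX ¬low_ink)).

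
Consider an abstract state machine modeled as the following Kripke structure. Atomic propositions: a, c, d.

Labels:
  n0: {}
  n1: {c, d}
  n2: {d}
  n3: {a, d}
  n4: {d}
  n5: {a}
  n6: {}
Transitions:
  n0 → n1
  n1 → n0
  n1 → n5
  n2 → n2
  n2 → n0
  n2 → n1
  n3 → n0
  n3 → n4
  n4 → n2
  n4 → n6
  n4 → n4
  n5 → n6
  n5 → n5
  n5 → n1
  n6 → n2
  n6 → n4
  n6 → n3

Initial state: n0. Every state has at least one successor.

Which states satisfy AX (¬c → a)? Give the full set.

{n0}

States satisfying ¬c → a: {n1, n3, n5}.
States satisfying AX (¬c → a): {n0}.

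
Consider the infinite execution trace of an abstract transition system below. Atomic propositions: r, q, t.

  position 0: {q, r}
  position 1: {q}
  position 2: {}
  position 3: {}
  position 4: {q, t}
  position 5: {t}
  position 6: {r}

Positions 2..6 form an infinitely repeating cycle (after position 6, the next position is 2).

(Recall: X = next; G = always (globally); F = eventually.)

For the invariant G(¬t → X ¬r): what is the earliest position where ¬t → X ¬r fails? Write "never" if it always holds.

¬t → X ¬r holds at every position 0..6, and those are all the positions the trace ever visits, so the invariant G(¬t → X ¬r) is never violated.

never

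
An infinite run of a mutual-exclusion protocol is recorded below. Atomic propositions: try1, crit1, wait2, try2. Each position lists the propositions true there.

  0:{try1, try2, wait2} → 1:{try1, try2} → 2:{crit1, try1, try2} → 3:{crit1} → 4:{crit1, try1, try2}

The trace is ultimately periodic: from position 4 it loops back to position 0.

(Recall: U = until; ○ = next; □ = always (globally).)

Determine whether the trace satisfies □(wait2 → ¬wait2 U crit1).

Violated

wait2 → ¬wait2 U crit1 must hold at every position from 0 onward. It fails at position 0, so □(wait2 → ¬wait2 U crit1) is false.
Positions where wait2 holds: 0.
Check ¬wait2 U crit1 at each: 0→fails.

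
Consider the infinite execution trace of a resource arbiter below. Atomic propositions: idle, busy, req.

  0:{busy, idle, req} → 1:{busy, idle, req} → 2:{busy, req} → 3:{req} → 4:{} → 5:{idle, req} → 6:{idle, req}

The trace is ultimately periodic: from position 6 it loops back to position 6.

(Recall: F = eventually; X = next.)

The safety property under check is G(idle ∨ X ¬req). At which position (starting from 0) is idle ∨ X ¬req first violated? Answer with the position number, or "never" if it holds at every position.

Check idle ∨ X ¬req at each position in order: 0 ✓, 1 ✓.
At position 2 the labels are {busy, req} and the next position 3 has {req}, so idle ∨ X ¬req is false there. This is the first violation.

2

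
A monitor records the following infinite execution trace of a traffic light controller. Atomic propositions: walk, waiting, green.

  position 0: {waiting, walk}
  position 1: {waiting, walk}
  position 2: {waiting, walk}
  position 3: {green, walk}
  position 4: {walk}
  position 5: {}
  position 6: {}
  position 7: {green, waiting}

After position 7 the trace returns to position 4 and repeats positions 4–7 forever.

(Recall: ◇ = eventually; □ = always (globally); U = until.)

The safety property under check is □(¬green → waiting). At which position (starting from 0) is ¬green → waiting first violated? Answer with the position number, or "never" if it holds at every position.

4

Check ¬green → waiting at each position in order: 0 ✓, 1 ✓, 2 ✓, 3 ✓.
At position 4 the labels are {walk}, so ¬green → waiting is false there. This is the first violation.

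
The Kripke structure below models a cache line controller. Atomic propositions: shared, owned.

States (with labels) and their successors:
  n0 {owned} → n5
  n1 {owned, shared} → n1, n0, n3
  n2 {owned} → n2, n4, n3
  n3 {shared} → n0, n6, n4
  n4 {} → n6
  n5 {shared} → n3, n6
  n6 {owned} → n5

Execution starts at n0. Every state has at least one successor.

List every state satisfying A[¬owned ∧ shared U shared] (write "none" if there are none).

{n1, n3, n5}

States satisfying ¬owned ∧ shared: {n3, n5}.
States satisfying shared: {n1, n3, n5}.
States satisfying A[¬owned ∧ shared U shared]: {n1, n3, n5}.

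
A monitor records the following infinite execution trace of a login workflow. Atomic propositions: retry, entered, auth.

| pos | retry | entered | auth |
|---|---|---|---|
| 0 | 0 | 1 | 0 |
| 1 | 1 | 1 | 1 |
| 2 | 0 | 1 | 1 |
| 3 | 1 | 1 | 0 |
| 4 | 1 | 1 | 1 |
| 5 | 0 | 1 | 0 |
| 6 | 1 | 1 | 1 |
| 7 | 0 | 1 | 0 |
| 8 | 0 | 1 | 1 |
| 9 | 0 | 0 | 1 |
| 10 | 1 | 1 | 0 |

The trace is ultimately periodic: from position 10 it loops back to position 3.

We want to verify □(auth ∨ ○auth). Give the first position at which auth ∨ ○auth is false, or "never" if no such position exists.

Check auth ∨ ○auth at each position in order: 0 ✓, 1 ✓, 2 ✓, 3 ✓, 4 ✓, 5 ✓, 6 ✓, 7 ✓, 8 ✓, 9 ✓.
At position 10 the labels are {entered, retry} and the next position 3 has {entered, retry}, so auth ∨ ○auth is false there. This is the first violation.

10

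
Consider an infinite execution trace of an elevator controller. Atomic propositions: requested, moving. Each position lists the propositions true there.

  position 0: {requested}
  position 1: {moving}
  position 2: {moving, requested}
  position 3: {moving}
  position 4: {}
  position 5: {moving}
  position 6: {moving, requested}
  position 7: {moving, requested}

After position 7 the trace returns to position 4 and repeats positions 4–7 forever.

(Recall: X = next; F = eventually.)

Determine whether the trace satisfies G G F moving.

Yes

G F moving holds at every position 0..7, and those are all positions ever visited, so G G F moving holds.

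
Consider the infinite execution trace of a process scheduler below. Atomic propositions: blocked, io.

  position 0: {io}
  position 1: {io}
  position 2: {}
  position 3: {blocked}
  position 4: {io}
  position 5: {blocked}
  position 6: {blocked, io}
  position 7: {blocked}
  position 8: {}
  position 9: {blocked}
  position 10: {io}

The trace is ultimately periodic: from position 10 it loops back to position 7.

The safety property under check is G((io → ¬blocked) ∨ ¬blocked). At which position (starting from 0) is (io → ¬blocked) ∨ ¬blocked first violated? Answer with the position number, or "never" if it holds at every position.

6

Check (io → ¬blocked) ∨ ¬blocked at each position in order: 0 ✓, 1 ✓, 2 ✓, 3 ✓, 4 ✓, 5 ✓.
At position 6 the labels are {blocked, io}, so (io → ¬blocked) ∨ ¬blocked is false there. This is the first violation.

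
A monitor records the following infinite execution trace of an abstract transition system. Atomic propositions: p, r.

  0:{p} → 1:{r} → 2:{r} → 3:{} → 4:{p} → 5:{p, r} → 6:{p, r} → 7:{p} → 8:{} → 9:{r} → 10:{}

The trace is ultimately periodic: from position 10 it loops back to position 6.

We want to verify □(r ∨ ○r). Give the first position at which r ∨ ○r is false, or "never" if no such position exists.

3

Check r ∨ ○r at each position in order: 0 ✓, 1 ✓, 2 ✓.
At position 3 the labels are {} and the next position 4 has {p}, so r ∨ ○r is false there. This is the first violation.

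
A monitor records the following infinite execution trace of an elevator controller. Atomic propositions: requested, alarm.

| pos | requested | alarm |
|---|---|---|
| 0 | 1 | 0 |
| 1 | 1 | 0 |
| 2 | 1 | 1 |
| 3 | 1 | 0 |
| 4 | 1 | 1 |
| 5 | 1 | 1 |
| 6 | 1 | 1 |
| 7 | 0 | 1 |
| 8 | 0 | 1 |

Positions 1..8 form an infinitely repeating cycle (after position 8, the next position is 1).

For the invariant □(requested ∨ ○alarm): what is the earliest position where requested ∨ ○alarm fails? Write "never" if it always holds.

8

Check requested ∨ ○alarm at each position in order: 0 ✓, 1 ✓, 2 ✓, 3 ✓, 4 ✓, 5 ✓, 6 ✓, 7 ✓.
At position 8 the labels are {alarm} and the next position 1 has {requested}, so requested ∨ ○alarm is false there. This is the first violation.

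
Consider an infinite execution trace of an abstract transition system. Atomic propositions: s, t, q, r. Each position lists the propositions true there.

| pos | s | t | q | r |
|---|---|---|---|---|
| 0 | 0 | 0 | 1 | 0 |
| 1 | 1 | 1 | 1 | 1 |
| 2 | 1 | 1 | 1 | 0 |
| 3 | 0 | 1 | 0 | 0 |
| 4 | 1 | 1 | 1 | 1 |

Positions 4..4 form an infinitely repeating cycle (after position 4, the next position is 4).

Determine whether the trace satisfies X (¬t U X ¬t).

The position after 0 is 1; ¬t U X ¬t is false there.

Violated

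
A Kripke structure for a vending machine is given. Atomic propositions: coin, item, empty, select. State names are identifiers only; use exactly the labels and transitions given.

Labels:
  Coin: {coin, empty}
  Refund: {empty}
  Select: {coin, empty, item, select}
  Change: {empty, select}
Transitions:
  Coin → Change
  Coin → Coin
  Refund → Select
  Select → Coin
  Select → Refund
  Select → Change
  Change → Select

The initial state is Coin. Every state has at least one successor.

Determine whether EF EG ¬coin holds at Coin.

No

States satisfying EG ¬coin: ∅.
States satisfying EF EG ¬coin: ∅.
No suitable path/successor from Coin witnesses the formula.
Coin ∉ Sat(EF EG ¬coin).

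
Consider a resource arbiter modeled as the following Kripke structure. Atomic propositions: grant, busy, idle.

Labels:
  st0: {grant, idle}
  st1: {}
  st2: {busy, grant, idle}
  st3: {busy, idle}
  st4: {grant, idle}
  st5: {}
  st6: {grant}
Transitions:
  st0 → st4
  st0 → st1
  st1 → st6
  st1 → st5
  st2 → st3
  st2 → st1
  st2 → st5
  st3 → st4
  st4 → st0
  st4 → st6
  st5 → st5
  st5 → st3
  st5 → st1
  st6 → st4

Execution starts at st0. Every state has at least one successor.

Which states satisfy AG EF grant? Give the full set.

{st0, st1, st2, st3, st4, st5, st6}

States satisfying EF grant: {st0, st1, st2, st3, st4, st5, st6}.
States satisfying AG EF grant: {st0, st1, st2, st3, st4, st5, st6}.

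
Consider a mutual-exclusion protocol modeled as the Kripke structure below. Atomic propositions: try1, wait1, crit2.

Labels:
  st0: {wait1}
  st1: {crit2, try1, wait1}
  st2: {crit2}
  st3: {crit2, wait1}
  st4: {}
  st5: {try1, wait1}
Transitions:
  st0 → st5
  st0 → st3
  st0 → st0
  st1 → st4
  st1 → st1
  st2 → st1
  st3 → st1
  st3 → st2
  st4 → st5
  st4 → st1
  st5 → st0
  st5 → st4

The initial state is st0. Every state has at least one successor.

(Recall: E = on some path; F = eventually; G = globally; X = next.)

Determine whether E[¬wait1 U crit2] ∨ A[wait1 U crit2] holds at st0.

Violated

States satisfying ¬wait1: {st2, st4}.
States satisfying crit2: {st1, st2, st3}.
States satisfying E[¬wait1 U crit2]: {st1, st2, st3, st4}.
States satisfying wait1: {st0, st1, st3, st5}.
States satisfying A[wait1 U crit2]: {st1, st2, st3}.
States satisfying E[¬wait1 U crit2] ∨ A[wait1 U crit2]: {st1, st2, st3, st4}.
st0 ∉ Sat(E[¬wait1 U crit2] ∨ A[wait1 U crit2]).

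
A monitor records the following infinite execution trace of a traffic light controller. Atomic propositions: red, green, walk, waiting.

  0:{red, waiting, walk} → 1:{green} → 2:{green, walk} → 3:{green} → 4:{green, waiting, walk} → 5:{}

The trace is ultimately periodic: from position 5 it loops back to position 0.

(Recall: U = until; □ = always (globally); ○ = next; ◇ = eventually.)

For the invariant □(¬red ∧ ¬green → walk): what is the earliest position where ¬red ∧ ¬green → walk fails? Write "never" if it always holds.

Check ¬red ∧ ¬green → walk at each position in order: 0 ✓, 1 ✓, 2 ✓, 3 ✓, 4 ✓.
At position 5 the labels are {}, so ¬red ∧ ¬green → walk is false there. This is the first violation.

5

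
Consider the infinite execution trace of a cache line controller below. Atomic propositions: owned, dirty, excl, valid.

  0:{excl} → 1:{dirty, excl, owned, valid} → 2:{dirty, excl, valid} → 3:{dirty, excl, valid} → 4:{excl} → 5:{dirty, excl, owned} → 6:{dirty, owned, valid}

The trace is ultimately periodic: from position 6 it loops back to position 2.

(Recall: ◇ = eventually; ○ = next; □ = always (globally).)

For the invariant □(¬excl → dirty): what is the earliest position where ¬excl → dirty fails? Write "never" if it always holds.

never

¬excl → dirty holds at every position 0..6, and those are all the positions the trace ever visits, so the invariant □(¬excl → dirty) is never violated.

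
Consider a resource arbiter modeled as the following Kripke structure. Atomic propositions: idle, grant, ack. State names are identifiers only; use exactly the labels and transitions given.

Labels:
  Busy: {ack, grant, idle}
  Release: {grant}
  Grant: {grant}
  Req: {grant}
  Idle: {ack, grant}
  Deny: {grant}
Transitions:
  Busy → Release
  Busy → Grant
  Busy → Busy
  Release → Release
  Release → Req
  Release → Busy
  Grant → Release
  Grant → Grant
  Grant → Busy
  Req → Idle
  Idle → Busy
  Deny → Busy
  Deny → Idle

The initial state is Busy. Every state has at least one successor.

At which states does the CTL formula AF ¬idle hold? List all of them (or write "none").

{Release, Grant, Req, Idle, Deny}

States satisfying ¬idle: {Release, Grant, Req, Idle, Deny}.
States satisfying AF ¬idle: {Release, Grant, Req, Idle, Deny}.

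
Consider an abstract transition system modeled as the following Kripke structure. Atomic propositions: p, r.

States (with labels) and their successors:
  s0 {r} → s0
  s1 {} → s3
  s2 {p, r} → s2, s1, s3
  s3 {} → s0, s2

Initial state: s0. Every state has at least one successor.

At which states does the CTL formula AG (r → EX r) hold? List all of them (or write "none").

States satisfying r → EX r: {s0, s1, s2, s3}.
States satisfying AG (r → EX r): {s0, s1, s2, s3}.

{s0, s1, s2, s3}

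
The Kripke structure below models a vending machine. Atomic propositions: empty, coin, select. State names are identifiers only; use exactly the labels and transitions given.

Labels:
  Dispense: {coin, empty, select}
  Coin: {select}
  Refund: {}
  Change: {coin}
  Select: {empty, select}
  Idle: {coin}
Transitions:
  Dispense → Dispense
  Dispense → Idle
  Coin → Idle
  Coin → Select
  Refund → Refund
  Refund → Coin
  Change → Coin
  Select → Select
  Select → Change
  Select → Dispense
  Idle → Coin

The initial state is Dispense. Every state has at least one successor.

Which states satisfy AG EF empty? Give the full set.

{Dispense, Coin, Refund, Change, Select, Idle}

States satisfying EF empty: {Dispense, Coin, Refund, Change, Select, Idle}.
States satisfying AG EF empty: {Dispense, Coin, Refund, Change, Select, Idle}.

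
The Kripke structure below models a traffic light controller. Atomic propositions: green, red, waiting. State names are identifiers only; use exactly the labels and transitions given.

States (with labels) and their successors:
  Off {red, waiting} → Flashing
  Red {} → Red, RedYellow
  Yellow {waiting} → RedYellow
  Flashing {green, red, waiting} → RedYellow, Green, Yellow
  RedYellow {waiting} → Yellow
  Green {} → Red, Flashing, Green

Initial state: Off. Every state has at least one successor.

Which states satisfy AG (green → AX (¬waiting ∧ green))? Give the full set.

States satisfying green → AX (¬waiting ∧ green): {Off, Red, Yellow, RedYellow, Green}.
States satisfying AG (green → AX (¬waiting ∧ green)): {Red, Yellow, RedYellow}.

{Red, Yellow, RedYellow}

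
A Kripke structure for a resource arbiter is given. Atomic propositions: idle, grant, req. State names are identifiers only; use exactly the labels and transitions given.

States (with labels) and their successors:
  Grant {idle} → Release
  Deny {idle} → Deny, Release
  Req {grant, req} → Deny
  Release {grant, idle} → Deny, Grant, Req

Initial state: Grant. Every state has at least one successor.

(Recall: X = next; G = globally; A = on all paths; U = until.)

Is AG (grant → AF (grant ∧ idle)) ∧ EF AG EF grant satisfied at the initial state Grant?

No

States satisfying grant → AF (grant ∧ idle): {Grant, Deny, Release}.
States satisfying AG (grant → AF (grant ∧ idle)): ∅.
States satisfying AG EF grant: {Grant, Deny, Req, Release}.
States satisfying EF AG EF grant: {Grant, Deny, Req, Release}.
States satisfying AG (grant → AF (grant ∧ idle)) ∧ EF AG EF grant: ∅.
Grant ∉ Sat(AG (grant → AF (grant ∧ idle)) ∧ EF AG EF grant).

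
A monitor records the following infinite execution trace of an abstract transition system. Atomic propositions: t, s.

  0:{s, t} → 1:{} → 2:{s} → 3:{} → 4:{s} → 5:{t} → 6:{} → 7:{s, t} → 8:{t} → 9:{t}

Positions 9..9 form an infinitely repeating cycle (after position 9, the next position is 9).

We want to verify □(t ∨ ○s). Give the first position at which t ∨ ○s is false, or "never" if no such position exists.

2

Check t ∨ ○s at each position in order: 0 ✓, 1 ✓.
At position 2 the labels are {s} and the next position 3 has {}, so t ∨ ○s is false there. This is the first violation.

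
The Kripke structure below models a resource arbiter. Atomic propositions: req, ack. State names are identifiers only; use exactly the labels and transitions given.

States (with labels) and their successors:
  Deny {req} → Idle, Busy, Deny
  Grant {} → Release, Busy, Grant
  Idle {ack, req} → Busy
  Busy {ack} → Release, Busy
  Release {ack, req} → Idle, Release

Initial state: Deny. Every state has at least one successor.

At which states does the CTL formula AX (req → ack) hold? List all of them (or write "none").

States satisfying req → ack: {Grant, Idle, Busy, Release}.
States satisfying AX (req → ack): {Grant, Idle, Busy, Release}.

{Grant, Idle, Busy, Release}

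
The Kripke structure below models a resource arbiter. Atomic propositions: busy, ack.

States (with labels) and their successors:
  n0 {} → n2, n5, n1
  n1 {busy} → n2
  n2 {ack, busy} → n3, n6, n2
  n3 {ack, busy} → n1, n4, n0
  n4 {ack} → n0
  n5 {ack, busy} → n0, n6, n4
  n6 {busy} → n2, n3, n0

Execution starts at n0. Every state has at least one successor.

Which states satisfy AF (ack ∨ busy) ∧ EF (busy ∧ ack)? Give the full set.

States satisfying ack ∨ busy: {n1, n2, n3, n4, n5, n6}.
States satisfying AF (ack ∨ busy): {n0, n1, n2, n3, n4, n5, n6}.
States satisfying busy ∧ ack: {n2, n3, n5}.
States satisfying EF (busy ∧ ack): {n0, n1, n2, n3, n4, n5, n6}.
States satisfying AF (ack ∨ busy) ∧ EF (busy ∧ ack): {n0, n1, n2, n3, n4, n5, n6}.

{n0, n1, n2, n3, n4, n5, n6}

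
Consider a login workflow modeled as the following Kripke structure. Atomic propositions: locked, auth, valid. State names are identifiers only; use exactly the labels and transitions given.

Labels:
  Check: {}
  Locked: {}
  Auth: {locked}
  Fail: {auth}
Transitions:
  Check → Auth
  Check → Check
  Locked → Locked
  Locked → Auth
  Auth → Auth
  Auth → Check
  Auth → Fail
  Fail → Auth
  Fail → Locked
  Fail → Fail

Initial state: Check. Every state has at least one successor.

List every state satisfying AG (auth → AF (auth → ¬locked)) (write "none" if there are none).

{Check, Locked, Auth, Fail}

States satisfying auth → AF (auth → ¬locked): {Check, Locked, Auth, Fail}.
States satisfying AG (auth → AF (auth → ¬locked)): {Check, Locked, Auth, Fail}.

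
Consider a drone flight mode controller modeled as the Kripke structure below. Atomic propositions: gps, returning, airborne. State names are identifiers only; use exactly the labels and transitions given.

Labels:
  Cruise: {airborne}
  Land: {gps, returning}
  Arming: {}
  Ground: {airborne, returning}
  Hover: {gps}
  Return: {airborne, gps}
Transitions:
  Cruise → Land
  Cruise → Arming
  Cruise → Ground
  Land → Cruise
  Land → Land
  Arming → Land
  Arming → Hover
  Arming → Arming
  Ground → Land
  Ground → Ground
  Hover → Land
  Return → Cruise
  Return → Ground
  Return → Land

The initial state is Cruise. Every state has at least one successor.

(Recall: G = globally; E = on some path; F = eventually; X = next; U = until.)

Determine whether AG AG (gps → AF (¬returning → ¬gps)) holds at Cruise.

States satisfying AG (gps → AF (¬returning → ¬gps)): {Cruise, Land, Arming, Ground, Hover, Return}.
States satisfying AG AG (gps → AF (¬returning → ¬gps)): {Cruise, Land, Arming, Ground, Hover, Return}.
Every state reachable from Cruise satisfies AG (gps → AF (¬returning → ¬gps)).
Cruise ∈ Sat(AG AG (gps → AF (¬returning → ¬gps))).

Satisfied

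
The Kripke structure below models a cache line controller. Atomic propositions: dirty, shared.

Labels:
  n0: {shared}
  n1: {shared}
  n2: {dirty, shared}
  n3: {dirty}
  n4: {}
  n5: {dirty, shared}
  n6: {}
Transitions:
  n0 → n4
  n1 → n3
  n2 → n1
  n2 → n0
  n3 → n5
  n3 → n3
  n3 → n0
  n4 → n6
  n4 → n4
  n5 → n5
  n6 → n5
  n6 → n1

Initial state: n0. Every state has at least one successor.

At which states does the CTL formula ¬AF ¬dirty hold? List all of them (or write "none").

{n3, n5}

States satisfying ¬dirty: {n0, n1, n4, n6}.
States satisfying AF ¬dirty: {n0, n1, n2, n4, n6}.
States satisfying ¬AF ¬dirty: {n3, n5}.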